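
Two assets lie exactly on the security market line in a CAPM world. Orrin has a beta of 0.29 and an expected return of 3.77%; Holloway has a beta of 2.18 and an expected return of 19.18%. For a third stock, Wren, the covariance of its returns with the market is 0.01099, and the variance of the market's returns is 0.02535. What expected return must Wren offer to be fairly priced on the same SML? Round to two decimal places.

4.94%

MRP = (19.18% − 3.77%) / (2.18 − 0.29) = 8.1534%
R_f = 3.77% − 0.29 × 8.1534% = 1.4055%
β_Wren = Cov / Var(R_m) = 0.01099 / 0.02535 = 0.4335
E(R_Wren) = R_f + β × MRP = 1.4055% + 0.4335 × 8.1534% = 4.94%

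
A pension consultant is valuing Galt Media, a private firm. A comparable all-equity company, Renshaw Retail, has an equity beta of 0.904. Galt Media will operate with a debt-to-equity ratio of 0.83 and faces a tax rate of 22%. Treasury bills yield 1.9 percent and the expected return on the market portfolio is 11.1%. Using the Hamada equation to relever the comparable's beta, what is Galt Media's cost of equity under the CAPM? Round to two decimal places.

β_L = β_U × [1 + (1 − t)(D/E)] = 0.904 × [1 + (1 − 0.22) × 0.83]
    = 0.904 × [1 + 0.78 × 0.83] = 0.904 × 1.6474 = 1.4892
MRP = 11.1% − 1.9% = 9.20%
E(R) = R_f + β_L × MRP = 1.9% + 1.4892 × 9.2% = 15.60%

15.60%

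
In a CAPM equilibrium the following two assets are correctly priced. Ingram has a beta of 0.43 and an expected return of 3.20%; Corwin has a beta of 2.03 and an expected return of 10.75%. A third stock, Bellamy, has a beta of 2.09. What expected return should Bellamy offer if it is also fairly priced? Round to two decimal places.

11.03%

MRP (SML slope) = (10.75% − 3.20%) / (2.03 − 0.43) = 7.55% / 1.60 = 4.7188%
R_f (intercept) = 3.20% − 0.43 × 4.7188% = 1.1709%
E(R_Bellamy) = R_f + β × MRP = 1.1709% + 2.09 × 4.7188% = 11.03%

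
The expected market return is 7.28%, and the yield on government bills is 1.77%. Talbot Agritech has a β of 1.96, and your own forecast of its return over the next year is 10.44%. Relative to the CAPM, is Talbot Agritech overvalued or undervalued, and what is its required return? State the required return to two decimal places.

MRP = 7.28% − 1.77% = 5.51%
Required return = R_f + β·MRP = 1.77% + 1.96 × 5.51% = 12.57%
Forecast 10.44% < required 12.57% → the stock plots below the SML → overvalued.

Overvalued; required return 12.57%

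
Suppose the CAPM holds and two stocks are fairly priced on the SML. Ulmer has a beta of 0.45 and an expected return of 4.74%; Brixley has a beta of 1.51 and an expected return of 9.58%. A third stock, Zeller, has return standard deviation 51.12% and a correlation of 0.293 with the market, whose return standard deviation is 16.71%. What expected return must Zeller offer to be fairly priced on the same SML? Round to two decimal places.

MRP = (9.58% − 4.74%) / (1.51 − 0.45) = 4.5660%
R_f = 4.74% − 0.45 × 4.5660% = 2.6853%
β_Zeller = ρ·σ_i/σ_m = 0.293 × 51.12 / 16.71 = 0.8964
E(R_Zeller) = R_f + β × MRP = 2.6853% + 0.8964 × 4.5660% = 6.78%

6.78%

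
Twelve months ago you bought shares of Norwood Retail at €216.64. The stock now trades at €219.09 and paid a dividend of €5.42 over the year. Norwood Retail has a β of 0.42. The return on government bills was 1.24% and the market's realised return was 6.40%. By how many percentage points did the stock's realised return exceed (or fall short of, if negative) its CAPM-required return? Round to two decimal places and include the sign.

Realised HPR = (P1 + D1 − P0) / P0 = (219.09 + 5.42 − 216.64) / 216.64 = 7.87 / 216.64 = 3.6328%
MRP = 6.40% − 1.24% = 5.16%
CAPM required = R_f + β·MRP = 1.24% + 0.42 × 5.16% = 3.4072%
α = realised − required = 3.6328% − 3.4072% = +0.23%

+0.23%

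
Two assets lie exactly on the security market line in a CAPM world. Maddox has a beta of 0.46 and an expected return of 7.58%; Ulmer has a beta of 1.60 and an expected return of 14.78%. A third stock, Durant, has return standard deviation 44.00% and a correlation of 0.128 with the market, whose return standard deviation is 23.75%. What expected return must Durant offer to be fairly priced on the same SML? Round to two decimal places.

MRP = (14.78% − 7.58%) / (1.60 − 0.46) = 6.3158%
R_f = 7.58% − 0.46 × 6.3158% = 4.6747%
β_Durant = ρ·σ_i/σ_m = 0.128 × 44.00 / 23.75 = 0.2371
E(R_Durant) = R_f + β × MRP = 4.6747% + 0.2371 × 6.3158% = 6.17%

6.17%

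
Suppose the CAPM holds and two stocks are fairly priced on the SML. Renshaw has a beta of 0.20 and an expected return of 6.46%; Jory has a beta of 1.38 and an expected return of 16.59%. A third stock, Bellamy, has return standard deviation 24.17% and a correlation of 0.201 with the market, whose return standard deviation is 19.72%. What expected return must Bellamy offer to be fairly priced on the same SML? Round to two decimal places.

MRP = (16.59% − 6.46%) / (1.38 − 0.20) = 8.5847%
R_f = 6.46% − 0.20 × 8.5847% = 4.7431%
β_Bellamy = ρ·σ_i/σ_m = 0.201 × 24.17 / 19.72 = 0.2464
E(R_Bellamy) = R_f + β × MRP = 4.7431% + 0.2464 × 8.5847% = 6.86%

6.86%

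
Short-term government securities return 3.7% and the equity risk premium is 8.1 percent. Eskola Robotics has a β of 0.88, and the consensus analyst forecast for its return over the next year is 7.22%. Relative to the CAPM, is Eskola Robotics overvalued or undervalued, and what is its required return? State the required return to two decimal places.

Overvalued; required return 10.83%

Required return = R_f + β·MRP = 3.7% + 0.88 × 8.1% = 10.83%
Forecast 7.22% < required 10.83% → the stock plots below the SML → overvalued.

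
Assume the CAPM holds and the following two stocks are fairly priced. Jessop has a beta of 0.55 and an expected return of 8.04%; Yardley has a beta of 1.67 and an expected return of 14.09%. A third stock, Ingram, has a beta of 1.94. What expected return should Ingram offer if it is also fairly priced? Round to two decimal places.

MRP (SML slope) = (14.09% − 8.04%) / (1.67 − 0.55) = 6.05% / 1.12 = 5.4018%
R_f (intercept) = 8.04% − 0.55 × 5.4018% = 5.0690%
E(R_Ingram) = R_f + β × MRP = 5.0690% + 1.94 × 5.4018% = 15.55%

15.55%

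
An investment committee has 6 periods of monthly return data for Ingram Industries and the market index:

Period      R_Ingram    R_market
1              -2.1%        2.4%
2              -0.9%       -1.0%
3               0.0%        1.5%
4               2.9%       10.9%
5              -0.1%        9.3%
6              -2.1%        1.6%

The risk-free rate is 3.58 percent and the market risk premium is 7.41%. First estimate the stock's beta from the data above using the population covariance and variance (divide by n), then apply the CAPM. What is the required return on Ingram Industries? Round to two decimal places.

Mean R_i = (-2.1 − 0.9 + 0.0 + 2.9 − 0.1 − 2.1) / 6 = -0.3833%
Mean R_m = (2.4 − 1.0 + 1.5 + 10.9 + 9.3 + 1.6) / 6 = 4.1167%
Σ(R_i − R̄_i)(R_m − R̄_m) = 32.6483  ⇒  Cov = 32.6483 / 6 = 5.4414
Σ(R_m − R̄_m)² = 115.1883  ⇒  Var(R_m) = 115.1883 / 6 = 19.1981
β = Cov / Var(R_m) = 5.4414 / 19.1981 = 0.2834
E(R) = R_f + β × MRP = 3.58% + 0.2834 × 7.41% = 5.68%

5.68%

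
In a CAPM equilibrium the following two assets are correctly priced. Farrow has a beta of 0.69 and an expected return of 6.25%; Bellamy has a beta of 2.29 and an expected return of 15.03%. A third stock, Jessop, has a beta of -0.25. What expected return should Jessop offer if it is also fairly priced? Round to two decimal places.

1.09%

MRP (SML slope) = (15.03% − 6.25%) / (2.29 − 0.69) = 8.78% / 1.60 = 5.4875%
R_f (intercept) = 6.25% − 0.69 × 5.4875% = 2.4636%
E(R_Jessop) = R_f + β × MRP = 2.4636% + -0.25 × 5.4875% = 1.09%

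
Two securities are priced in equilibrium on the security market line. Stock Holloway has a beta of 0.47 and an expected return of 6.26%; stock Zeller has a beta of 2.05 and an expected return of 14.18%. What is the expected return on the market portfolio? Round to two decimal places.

8.92%

Both satisfy E(R) = R_f + β·MRP, so the slope of the SML is
MRP = (14.18% − 6.26%) / (2.05 − 0.47) = 7.92% / 1.58 = 5.0127%
R_f = E(R_Holloway) − β_Holloway·MRP = 6.26% − 0.47 × 5.0127% = 3.9040%
E(R_m) = R_f + MRP = 3.9040% + 5.0127% = 8.92%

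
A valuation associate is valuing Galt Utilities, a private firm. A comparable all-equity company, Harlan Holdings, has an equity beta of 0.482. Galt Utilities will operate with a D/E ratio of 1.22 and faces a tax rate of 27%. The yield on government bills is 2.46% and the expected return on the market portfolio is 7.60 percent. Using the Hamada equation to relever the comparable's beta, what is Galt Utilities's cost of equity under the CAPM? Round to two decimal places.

β_L = β_U × [1 + (1 − t)(D/E)] = 0.482 × [1 + (1 − 0.27) × 1.22]
    = 0.482 × [1 + 0.73 × 1.22] = 0.482 × 1.8906 = 0.9113
MRP = 7.60% − 2.46% = 5.14%
E(R) = R_f + β_L × MRP = 2.46% + 0.9113 × 5.14% = 7.14%

7.14%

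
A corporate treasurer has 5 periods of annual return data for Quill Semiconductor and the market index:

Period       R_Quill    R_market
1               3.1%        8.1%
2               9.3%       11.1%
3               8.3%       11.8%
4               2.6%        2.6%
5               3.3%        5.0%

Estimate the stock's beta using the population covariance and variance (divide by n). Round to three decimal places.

0.715

Mean R_i = (3.1 + 9.3 + 8.3 + 2.6 + 3.3) / 5 = 5.3200%
Mean R_m = (8.1 + 11.1 + 11.8 + 2.6 + 5.0) / 5 = 7.7200%
Σ(R_i − R̄_i)(R_m − R̄_m) = 44.1880  ⇒  Cov = 44.1880 / 5 = 8.8376
Σ(R_m − R̄_m)² = 61.8280  ⇒  Var(R_m) = 61.8280 / 5 = 12.3656
β = Cov / Var(R_m) = 8.8376 / 12.3656 = 0.7147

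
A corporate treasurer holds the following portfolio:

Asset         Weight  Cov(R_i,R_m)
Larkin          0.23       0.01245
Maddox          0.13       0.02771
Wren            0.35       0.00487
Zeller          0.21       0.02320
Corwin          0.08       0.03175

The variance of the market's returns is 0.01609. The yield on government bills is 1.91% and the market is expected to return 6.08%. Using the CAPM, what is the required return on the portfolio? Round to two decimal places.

5.95%

β_Larkin = 0.01245 / 0.01609 = 0.7738
β_Maddox = 0.02771 / 0.01609 = 1.7222
β_Wren = 0.00487 / 0.01609 = 0.3027
β_Zeller = 0.02320 / 0.01609 = 1.4419
β_Corwin = 0.03175 / 0.01609 = 1.9733
β_P = Σ w_i β_i = 0.23×0.7738 + 0.13×1.7222 + 0.35×0.3027 + 0.21×1.4419 + 0.08×1.9733 = 0.9685
MRP = 6.08% − 1.91% = 4.17%
E(R_P) = R_f + β_P × MRP = 1.91% + 0.9685 × 4.17% = 5.95%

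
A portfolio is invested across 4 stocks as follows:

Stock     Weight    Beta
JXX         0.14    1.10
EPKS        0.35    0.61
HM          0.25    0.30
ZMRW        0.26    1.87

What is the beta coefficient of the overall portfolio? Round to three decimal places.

0.929

β_P = Σ w_i β_i = 0.14×1.10 + 0.35×0.61 + 0.25×0.30 + 0.26×1.87 = 0.9287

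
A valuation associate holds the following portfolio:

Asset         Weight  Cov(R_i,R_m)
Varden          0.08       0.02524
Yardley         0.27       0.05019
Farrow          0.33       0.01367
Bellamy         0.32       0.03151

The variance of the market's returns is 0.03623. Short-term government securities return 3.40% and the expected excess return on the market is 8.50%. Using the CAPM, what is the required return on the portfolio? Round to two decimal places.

10.48%

β_Varden = 0.02524 / 0.03623 = 0.6967
β_Yardley = 0.05019 / 0.03623 = 1.3853
β_Farrow = 0.01367 / 0.03623 = 0.3773
β_Bellamy = 0.03151 / 0.03623 = 0.8697
β_P = Σ w_i β_i = 0.08×0.6967 + 0.27×1.3853 + 0.33×0.3773 + 0.32×0.8697 = 0.8326
E(R_P) = R_f + β_P × MRP = 3.40% + 0.8326 × 8.50% = 10.48%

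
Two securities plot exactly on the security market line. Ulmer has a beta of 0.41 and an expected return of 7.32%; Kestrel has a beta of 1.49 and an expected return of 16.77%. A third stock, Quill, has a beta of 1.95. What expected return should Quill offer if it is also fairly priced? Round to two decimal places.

20.80%

MRP (SML slope) = (16.77% − 7.32%) / (1.49 − 0.41) = 9.45% / 1.08 = 8.7500%
R_f (intercept) = 7.32% − 0.41 × 8.7500% = 3.7325%
E(R_Quill) = R_f + β × MRP = 3.7325% + 1.95 × 8.7500% = 20.80%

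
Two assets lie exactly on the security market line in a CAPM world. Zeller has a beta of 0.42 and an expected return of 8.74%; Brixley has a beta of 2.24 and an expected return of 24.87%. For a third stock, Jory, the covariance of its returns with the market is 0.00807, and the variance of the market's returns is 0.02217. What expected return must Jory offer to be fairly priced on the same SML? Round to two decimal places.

MRP = (24.87% − 8.74%) / (2.24 − 0.42) = 8.8626%
R_f = 8.74% − 0.42 × 8.8626% = 5.0177%
β_Jory = Cov / Var(R_m) = 0.00807 / 0.02217 = 0.3640
E(R_Jory) = R_f + β × MRP = 5.0177% + 0.3640 × 8.8626% = 8.24%

8.24%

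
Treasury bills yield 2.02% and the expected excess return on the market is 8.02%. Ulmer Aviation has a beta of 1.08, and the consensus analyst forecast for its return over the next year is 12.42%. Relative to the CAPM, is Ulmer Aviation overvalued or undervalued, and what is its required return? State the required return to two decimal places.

Required return = R_f + β·MRP = 2.02% + 1.08 × 8.02% = 10.68%
Forecast 12.42% > required 10.68% → the stock plots above the SML → undervalued.

Undervalued; required return 10.68%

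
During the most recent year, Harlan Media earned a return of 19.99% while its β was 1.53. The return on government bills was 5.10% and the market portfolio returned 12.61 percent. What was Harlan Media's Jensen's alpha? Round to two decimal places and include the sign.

Market excess return = 12.61% − 5.10% = 7.51%
CAPM benchmark = R_f + β(R_m − R_f) = 5.10% + 1.53 × 7.51% = 16.5903%
α = actual − benchmark = 19.99% − 16.5903% = +3.40%

+3.40%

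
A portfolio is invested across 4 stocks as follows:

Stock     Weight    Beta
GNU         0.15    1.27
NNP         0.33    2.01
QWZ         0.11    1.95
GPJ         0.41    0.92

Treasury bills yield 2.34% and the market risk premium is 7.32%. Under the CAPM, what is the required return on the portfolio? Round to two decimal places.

12.92%

β_P = Σ w_i β_i = 0.15×1.27 + 0.33×2.01 + 0.11×1.95 + 0.41×0.92 = 1.4455
E(R_P) = R_f + β_P × MRP = 2.34% + 1.4455 × 7.32% = 12.92%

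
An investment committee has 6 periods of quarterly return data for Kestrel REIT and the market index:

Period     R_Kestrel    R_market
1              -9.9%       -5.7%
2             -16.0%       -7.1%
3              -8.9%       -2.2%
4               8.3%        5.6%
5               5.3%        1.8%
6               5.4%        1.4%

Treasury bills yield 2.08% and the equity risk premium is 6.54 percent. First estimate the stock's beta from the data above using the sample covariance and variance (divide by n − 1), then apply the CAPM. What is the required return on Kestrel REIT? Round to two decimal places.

15.22%

Mean R_i = (-9.9 − 16.0 − 8.9 + 8.3 + 5.3 + 5.4) / 6 = -2.6333%
Mean R_m = (-5.7 − 7.1 − 2.2 + 5.6 + 1.8 + 1.4) / 6 = -1.0333%
Σ(R_i − R̄_i)(R_m − R̄_m) = 236.8633  ⇒  Cov = 236.8633 / 5 = 47.3727
Σ(R_m − R̄_m)² = 117.8933  ⇒  Var(R_m) = 117.8933 / 5 = 23.5787
β = Cov / Var(R_m) = 47.3727 / 23.5787 = 2.0091
E(R) = R_f + β × MRP = 2.08% + 2.0091 × 6.54% = 15.22%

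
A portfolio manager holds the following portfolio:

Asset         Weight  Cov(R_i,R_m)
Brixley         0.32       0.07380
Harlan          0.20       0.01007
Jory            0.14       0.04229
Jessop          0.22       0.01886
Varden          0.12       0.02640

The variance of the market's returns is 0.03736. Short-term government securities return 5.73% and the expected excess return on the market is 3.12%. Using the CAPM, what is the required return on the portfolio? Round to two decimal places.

β_Brixley = 0.07380 / 0.03736 = 1.9754
β_Harlan = 0.01007 / 0.03736 = 0.2695
β_Jory = 0.04229 / 0.03736 = 1.1320
β_Jessop = 0.01886 / 0.03736 = 0.5048
β_Varden = 0.02640 / 0.03736 = 0.7066
β_P = Σ w_i β_i = 0.32×1.9754 + 0.20×0.2695 + 0.14×1.1320 + 0.22×0.5048 + 0.12×0.7066 = 1.0404
E(R_P) = R_f + β_P × MRP = 5.73% + 1.0404 × 3.12% = 8.98%

8.98%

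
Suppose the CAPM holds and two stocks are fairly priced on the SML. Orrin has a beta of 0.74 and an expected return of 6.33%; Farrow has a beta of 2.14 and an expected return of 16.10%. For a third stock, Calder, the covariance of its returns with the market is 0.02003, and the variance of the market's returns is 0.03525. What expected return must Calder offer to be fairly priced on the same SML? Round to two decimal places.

5.13%

MRP = (16.10% − 6.33%) / (2.14 − 0.74) = 6.9786%
R_f = 6.33% − 0.74 × 6.9786% = 1.1658%
β_Calder = Cov / Var(R_m) = 0.02003 / 0.03525 = 0.5682
E(R_Calder) = R_f + β × MRP = 1.1658% + 0.5682 × 6.9786% = 5.13%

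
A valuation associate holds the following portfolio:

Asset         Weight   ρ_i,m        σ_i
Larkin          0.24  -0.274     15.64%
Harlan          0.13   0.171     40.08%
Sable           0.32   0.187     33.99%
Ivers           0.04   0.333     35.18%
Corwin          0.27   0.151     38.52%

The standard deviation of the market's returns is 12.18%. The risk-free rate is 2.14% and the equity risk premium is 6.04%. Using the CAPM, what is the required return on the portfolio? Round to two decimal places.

β_Larkin = -0.274 × 15.64% / 12.18% = -0.3518
β_Harlan = 0.171 × 40.08% / 12.18% = 0.5627
β_Sable = 0.187 × 33.99% / 12.18% = 0.5218
β_Ivers = 0.333 × 35.18% / 12.18% = 0.9618
β_Corwin = 0.151 × 38.52% / 12.18% = 0.4775
β_P = Σ w_i β_i = 0.24×-0.3518 + 0.13×0.5627 + 0.32×0.5218 + 0.04×0.9618 + 0.27×0.4775 = 0.3231
E(R_P) = R_f + β_P × MRP = 2.14% + 0.3231 × 6.04% = 4.09%

4.09%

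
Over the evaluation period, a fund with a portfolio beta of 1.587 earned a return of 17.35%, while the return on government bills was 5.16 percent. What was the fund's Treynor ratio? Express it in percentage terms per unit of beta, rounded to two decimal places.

7.68%

Treynor = (R_P − R_f) / β_P = (17.35% − 5.16%) / 1.5870 = 12.19% / 1.5870 = 7.68%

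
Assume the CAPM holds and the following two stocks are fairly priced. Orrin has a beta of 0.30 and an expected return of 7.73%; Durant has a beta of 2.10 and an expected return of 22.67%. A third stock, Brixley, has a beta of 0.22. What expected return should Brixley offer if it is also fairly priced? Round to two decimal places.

MRP (SML slope) = (22.67% − 7.73%) / (2.10 − 0.30) = 14.94% / 1.80 = 8.3000%
R_f (intercept) = 7.73% − 0.30 × 8.3000% = 5.2400%
E(R_Brixley) = R_f + β × MRP = 5.2400% + 0.22 × 8.3000% = 7.07%

7.07%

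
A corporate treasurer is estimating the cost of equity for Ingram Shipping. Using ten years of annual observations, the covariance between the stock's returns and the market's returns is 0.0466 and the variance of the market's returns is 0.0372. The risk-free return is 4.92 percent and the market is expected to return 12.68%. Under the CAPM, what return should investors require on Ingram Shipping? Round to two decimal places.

β = Cov(R_i, R_m) / Var(R_m) = 0.0466 / 0.0372 = 1.2527
MRP = 12.68% − 4.92% = 7.76%
E(R) = R_f + β × MRP = 4.92% + 1.2527 × 7.76% = 14.64%

14.64%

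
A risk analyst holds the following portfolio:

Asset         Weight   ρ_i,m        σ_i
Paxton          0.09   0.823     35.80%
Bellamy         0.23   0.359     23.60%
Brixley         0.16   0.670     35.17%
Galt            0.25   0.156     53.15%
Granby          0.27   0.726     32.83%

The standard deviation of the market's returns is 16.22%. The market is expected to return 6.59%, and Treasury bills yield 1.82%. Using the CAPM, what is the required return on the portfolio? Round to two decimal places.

6.78%

β_Paxton = 0.823 × 35.80% / 16.22% = 1.8165
β_Bellamy = 0.359 × 23.60% / 16.22% = 0.5223
β_Brixley = 0.670 × 35.17% / 16.22% = 1.4528
β_Galt = 0.156 × 53.15% / 16.22% = 0.5112
β_Granby = 0.726 × 32.83% / 16.22% = 1.4695
β_P = Σ w_i β_i = 0.09×1.8165 + 0.23×0.5223 + 0.16×1.4528 + 0.25×0.5112 + 0.27×1.4695 = 1.0406
MRP = 6.59% − 1.82% = 4.77%
E(R_P) = R_f + β_P × MRP = 1.82% + 1.0406 × 4.77% = 6.78%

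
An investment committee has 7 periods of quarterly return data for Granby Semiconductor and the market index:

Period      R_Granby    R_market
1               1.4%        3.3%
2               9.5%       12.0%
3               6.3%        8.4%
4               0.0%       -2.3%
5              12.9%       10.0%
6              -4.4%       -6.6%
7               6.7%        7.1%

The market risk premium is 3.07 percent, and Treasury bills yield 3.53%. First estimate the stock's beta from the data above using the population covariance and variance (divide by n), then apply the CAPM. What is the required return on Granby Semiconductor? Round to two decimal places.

Mean R_i = (1.4 + 9.5 + 6.3 + 0.0 + 12.9 − 4.4 + 6.7) / 7 = 4.6286%
Mean R_m = (3.3 + 12.0 + 8.4 − 2.3 + 10.0 − 6.6 + 7.1) / 7 = 4.5571%
Σ(R_i − R̄_i)(R_m − R̄_m) = 229.4986  ⇒  Cov = 229.4986 / 7 = 32.7855
Σ(R_m − R̄_m)² = 279.3371  ⇒  Var(R_m) = 279.3371 / 7 = 39.9053
β = Cov / Var(R_m) = 32.7855 / 39.9053 = 0.8216
E(R) = R_f + β × MRP = 3.53% + 0.8216 × 3.07% = 6.05%

6.05%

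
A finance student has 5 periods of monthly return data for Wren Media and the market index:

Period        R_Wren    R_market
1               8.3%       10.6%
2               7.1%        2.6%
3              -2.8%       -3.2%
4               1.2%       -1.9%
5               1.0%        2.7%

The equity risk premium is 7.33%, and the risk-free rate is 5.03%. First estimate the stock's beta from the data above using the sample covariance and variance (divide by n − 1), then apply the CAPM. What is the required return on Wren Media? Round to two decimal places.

Mean R_i = (8.3 + 7.1 − 2.8 + 1.2 + 1.0) / 5 = 2.9600%
Mean R_m = (10.6 + 2.6 − 3.2 − 1.9 + 2.7) / 5 = 2.1600%
Σ(R_i − R̄_i)(R_m − R̄_m) = 83.8520  ⇒  Cov = 83.8520 / 4 = 20.9630
Σ(R_m − R̄_m)² = 116.9320  ⇒  Var(R_m) = 116.9320 / 4 = 29.2330
β = Cov / Var(R_m) = 20.9630 / 29.2330 = 0.7171
E(R) = R_f + β × MRP = 5.03% + 0.7171 × 7.33% = 10.29%

10.29%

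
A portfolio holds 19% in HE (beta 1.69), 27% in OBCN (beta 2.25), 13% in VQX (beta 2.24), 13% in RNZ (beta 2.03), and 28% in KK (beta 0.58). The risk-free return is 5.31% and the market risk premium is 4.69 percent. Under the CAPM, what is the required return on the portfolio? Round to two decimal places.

β_P = Σ w_i β_i = 0.19×1.69 + 0.27×2.25 + 0.13×2.24 + 0.13×2.03 + 0.28×0.58 = 1.6461
E(R_P) = R_f + β_P × MRP = 5.31% + 1.6461 × 4.69% = 13.03%

13.03%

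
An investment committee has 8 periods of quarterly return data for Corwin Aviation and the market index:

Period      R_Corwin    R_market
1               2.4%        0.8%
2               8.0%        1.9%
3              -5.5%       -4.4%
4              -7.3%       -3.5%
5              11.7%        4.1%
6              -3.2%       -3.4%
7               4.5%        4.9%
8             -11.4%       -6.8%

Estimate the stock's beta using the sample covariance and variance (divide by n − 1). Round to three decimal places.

1.737

Mean R_i = (2.4 + 8.0 − 5.5 − 7.3 + 11.7 − 3.2 + 4.5 − 11.4) / 8 = -0.1000%
Mean R_m = (0.8 + 1.9 − 4.4 − 3.5 + 4.1 − 3.4 + 4.9 − 6.8) / 8 = -0.8000%
Σ(R_i − R̄_i)(R_m − R̄_m) = 224.6500  ⇒  Cov = 224.6500 / 7 = 32.0929
Σ(R_m − R̄_m)² = 129.3600  ⇒  Var(R_m) = 129.3600 / 7 = 18.4800
β = Cov / Var(R_m) = 32.0929 / 18.4800 = 1.7366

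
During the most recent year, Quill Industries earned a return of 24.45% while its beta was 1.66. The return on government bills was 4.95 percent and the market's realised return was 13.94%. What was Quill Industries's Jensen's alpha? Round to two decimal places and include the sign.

+4.58%

Market excess return = 13.94% − 4.95% = 8.99%
CAPM benchmark = R_f + β(R_m − R_f) = 4.95% + 1.66 × 8.99% = 19.8734%
α = actual − benchmark = 24.45% − 19.8734% = +4.58%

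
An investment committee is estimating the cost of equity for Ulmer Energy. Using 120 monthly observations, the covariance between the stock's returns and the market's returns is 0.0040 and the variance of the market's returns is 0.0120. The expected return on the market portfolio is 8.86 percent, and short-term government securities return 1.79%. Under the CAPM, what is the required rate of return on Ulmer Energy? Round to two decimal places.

β = Cov(R_i, R_m) / Var(R_m) = 0.0040 / 0.0120 = 0.3333
MRP = 8.86% − 1.79% = 7.07%
E(R) = R_f + β × MRP = 1.79% + 0.3333 × 7.07% = 4.15%

4.15%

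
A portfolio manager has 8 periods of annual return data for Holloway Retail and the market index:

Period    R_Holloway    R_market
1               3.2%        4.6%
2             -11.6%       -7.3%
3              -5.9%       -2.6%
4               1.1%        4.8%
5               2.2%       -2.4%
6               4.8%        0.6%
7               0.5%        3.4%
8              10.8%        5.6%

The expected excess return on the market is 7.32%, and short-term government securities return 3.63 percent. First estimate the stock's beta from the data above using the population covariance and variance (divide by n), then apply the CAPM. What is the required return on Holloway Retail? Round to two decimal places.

Mean R_i = (3.2 − 11.6 − 5.9 + 1.1 + 2.2 + 4.8 + 0.5 + 10.8) / 8 = 0.6375%
Mean R_m = (4.6 − 7.3 − 2.6 + 4.8 − 2.4 + 0.6 + 3.4 + 5.6) / 8 = 0.8375%
Σ(R_i − R̄_i)(R_m − R̄_m) = 175.5288  ⇒  Cov = 175.5288 / 8 = 21.9411
Σ(R_m − R̄_m)² = 147.6788  ⇒  Var(R_m) = 147.6788 / 8 = 18.4599
β = Cov / Var(R_m) = 21.9411 / 18.4599 = 1.1886
E(R) = R_f + β × MRP = 3.63% + 1.1886 × 7.32% = 12.33%

12.33%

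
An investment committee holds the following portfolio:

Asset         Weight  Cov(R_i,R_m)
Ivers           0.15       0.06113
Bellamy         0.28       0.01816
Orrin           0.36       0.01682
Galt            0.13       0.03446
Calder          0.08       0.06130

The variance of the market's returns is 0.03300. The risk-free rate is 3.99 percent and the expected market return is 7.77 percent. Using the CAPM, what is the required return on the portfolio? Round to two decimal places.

7.39%

β_Ivers = 0.06113 / 0.03300 = 1.8524
β_Bellamy = 0.01816 / 0.03300 = 0.5503
β_Orrin = 0.01682 / 0.03300 = 0.5097
β_Galt = 0.03446 / 0.03300 = 1.0442
β_Calder = 0.06130 / 0.03300 = 1.8576
β_P = Σ w_i β_i = 0.15×1.8524 + 0.28×0.5503 + 0.36×0.5097 + 0.13×1.0442 + 0.08×1.8576 = 0.8998
MRP = 7.77% − 3.99% = 3.78%
E(R_P) = R_f + β_P × MRP = 3.99% + 0.8998 × 3.78% = 7.39%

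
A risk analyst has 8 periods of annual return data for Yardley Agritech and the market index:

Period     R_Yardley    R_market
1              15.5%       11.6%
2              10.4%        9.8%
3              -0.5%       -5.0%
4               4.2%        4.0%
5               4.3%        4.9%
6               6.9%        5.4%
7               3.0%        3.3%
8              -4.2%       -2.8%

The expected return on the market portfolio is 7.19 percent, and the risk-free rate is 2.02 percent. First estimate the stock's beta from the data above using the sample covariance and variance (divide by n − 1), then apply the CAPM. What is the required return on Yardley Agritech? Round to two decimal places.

Mean R_i = (15.5 + 10.4 − 0.5 + 4.2 + 4.3 + 6.9 + 3.0 − 4.2) / 8 = 4.9500%
Mean R_m = (11.6 + 9.8 − 5.0 + 4.0 + 4.9 + 5.4 + 3.3 − 2.8) / 8 = 3.9000%
Σ(R_i − R̄_i)(R_m − R̄_m) = 226.5700  ⇒  Cov = 226.5700 / 7 = 32.3671
Σ(R_m − R̄_m)² = 221.8200  ⇒  Var(R_m) = 221.8200 / 7 = 31.6886
β = Cov / Var(R_m) = 32.3671 / 31.6886 = 1.0214
MRP = 7.19% − 2.02% = 5.17%
E(R) = R_f + β × MRP = 2.02% + 1.0214 × 5.17% = 7.30%

7.30%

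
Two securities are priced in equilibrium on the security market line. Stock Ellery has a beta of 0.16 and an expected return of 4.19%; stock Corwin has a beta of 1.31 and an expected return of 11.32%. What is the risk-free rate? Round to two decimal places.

Both satisfy E(R) = R_f + β·MRP, so the slope of the SML is
MRP = (11.32% − 4.19%) / (1.31 − 0.16) = 7.13% / 1.15 = 6.2000%
R_f = E(R_Ellery) − β_Ellery·MRP = 4.19% − 0.16 × 6.2000% = 3.1980%

3.20%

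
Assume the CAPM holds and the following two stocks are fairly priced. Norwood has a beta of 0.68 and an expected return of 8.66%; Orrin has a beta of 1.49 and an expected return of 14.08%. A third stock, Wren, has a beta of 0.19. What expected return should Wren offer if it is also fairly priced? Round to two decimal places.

5.38%

MRP (SML slope) = (14.08% − 8.66%) / (1.49 − 0.68) = 5.42% / 0.81 = 6.6914%
R_f (intercept) = 8.66% − 0.68 × 6.6914% = 4.1098%
E(R_Wren) = R_f + β × MRP = 4.1098% + 0.19 × 6.6914% = 5.38%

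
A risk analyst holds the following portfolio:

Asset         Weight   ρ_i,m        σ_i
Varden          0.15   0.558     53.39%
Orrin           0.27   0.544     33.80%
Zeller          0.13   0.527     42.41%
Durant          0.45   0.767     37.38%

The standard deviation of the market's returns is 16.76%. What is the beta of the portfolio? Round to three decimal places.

β_Varden = 0.558 × 53.39% / 16.76% = 1.7775
β_Orrin = 0.544 × 33.80% / 16.76% = 1.0971
β_Zeller = 0.527 × 42.41% / 16.76% = 1.3335
β_Durant = 0.767 × 37.38% / 16.76% = 1.7106
β_P = Σ w_i β_i = 0.15×1.7775 + 0.27×1.0971 + 0.13×1.3335 + 0.45×1.7106 = 1.5060

1.506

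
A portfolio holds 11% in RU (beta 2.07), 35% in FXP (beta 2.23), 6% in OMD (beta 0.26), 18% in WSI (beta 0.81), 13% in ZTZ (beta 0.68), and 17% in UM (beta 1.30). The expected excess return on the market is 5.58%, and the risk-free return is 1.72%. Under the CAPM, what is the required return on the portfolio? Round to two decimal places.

β_P = Σ w_i β_i = 0.11×2.07 + 0.35×2.23 + 0.06×0.26 + 0.18×0.81 + 0.13×0.68 + 0.17×1.30 = 1.4790
E(R_P) = R_f + β_P × MRP = 1.72% + 1.4790 × 5.58% = 9.97%

9.97%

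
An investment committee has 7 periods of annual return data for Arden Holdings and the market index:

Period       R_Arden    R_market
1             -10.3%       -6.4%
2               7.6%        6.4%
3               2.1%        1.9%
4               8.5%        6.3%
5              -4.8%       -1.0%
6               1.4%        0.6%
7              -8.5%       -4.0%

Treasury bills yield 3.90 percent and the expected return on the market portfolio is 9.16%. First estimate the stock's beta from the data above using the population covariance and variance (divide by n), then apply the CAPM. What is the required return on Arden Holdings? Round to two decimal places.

11.91%

Mean R_i = (-10.3 + 7.6 + 2.1 + 8.5 − 4.8 + 1.4 − 8.5) / 7 = -0.5714%
Mean R_m = (-6.4 + 6.4 + 1.9 + 6.3 − 1.0 + 0.6 − 4.0) / 7 = 0.5429%
Σ(R_i − R̄_i)(R_m − R̄_m) = 213.9114  ⇒  Cov = 213.9114 / 7 = 30.5588
Σ(R_m − R̄_m)² = 140.5171  ⇒  Var(R_m) = 140.5171 / 7 = 20.0739
β = Cov / Var(R_m) = 30.5588 / 20.0739 = 1.5223
MRP = 9.16% − 3.90% = 5.26%
E(R) = R_f + β × MRP = 3.90% + 1.5223 × 5.26% = 11.91%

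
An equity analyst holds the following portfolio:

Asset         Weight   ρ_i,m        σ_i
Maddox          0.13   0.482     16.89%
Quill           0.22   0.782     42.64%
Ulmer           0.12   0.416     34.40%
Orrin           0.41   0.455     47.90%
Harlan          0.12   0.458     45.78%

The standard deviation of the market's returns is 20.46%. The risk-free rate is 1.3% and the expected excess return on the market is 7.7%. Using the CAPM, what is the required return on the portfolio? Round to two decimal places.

9.42%

β_Maddox = 0.482 × 16.89% / 20.46% = 0.3979
β_Quill = 0.782 × 42.64% / 20.46% = 1.6297
β_Ulmer = 0.416 × 34.40% / 20.46% = 0.6994
β_Orrin = 0.455 × 47.90% / 20.46% = 1.0652
β_Harlan = 0.458 × 45.78% / 20.46% = 1.0248
β_P = Σ w_i β_i = 0.13×0.3979 + 0.22×1.6297 + 0.12×0.6994 + 0.41×1.0652 + 0.12×1.0248 = 1.0539
E(R_P) = R_f + β_P × MRP = 1.3% + 1.0539 × 7.7% = 9.42%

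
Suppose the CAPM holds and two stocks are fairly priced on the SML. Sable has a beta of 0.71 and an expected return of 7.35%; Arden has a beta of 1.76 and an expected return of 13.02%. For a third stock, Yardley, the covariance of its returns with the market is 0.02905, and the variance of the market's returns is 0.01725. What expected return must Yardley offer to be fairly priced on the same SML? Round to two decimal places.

12.61%

MRP = (13.02% − 7.35%) / (1.76 − 0.71) = 5.4000%
R_f = 7.35% − 0.71 × 5.4000% = 3.5160%
β_Yardley = Cov / Var(R_m) = 0.02905 / 0.01725 = 1.6841
E(R_Yardley) = R_f + β × MRP = 3.5160% + 1.6841 × 5.4000% = 12.61%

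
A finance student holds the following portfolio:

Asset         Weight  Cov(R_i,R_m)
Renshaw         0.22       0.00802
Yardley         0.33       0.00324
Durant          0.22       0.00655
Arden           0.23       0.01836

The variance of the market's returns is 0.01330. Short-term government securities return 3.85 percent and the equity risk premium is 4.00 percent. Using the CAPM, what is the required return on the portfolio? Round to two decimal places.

β_Renshaw = 0.00802 / 0.01330 = 0.6030
β_Yardley = 0.00324 / 0.01330 = 0.2436
β_Durant = 0.00655 / 0.01330 = 0.4925
β_Arden = 0.01836 / 0.01330 = 1.3805
β_P = Σ w_i β_i = 0.22×0.6030 + 0.33×0.2436 + 0.22×0.4925 + 0.23×1.3805 = 0.6389
E(R_P) = R_f + β_P × MRP = 3.85% + 0.6389 × 4.00% = 6.41%

6.41%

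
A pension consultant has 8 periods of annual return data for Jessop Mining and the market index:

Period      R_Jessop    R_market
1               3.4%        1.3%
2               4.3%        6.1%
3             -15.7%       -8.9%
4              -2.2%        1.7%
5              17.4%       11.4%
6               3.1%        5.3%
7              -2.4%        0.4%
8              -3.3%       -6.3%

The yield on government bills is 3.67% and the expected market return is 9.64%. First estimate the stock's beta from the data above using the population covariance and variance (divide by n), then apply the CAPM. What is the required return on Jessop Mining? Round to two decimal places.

Mean R_i = (3.4 + 4.3 − 15.7 − 2.2 + 17.4 + 3.1 − 2.4 − 3.3) / 8 = 0.5750%
Mean R_m = (1.3 + 6.1 − 8.9 + 1.7 + 11.4 + 5.3 + 0.4 − 6.3) / 8 = 1.3750%
Σ(R_i − R̄_i)(R_m − R̄_m) = 394.9350  ⇒  Cov = 394.9350 / 8 = 49.3669
Σ(R_m − R̄_m)² = 303.7750  ⇒  Var(R_m) = 303.7750 / 8 = 37.9719
β = Cov / Var(R_m) = 49.3669 / 37.9719 = 1.3001
MRP = 9.64% − 3.67% = 5.97%
E(R) = R_f + β × MRP = 3.67% + 1.3001 × 5.97% = 11.43%

11.43%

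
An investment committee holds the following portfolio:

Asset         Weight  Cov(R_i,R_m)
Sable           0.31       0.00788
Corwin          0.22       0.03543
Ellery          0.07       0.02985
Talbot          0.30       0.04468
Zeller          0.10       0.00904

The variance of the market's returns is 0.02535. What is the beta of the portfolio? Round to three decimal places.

1.051

β_Sable = 0.00788 / 0.02535 = 0.3108
β_Corwin = 0.03543 / 0.02535 = 1.3976
β_Ellery = 0.02985 / 0.02535 = 1.1775
β_Talbot = 0.04468 / 0.02535 = 1.7625
β_Zeller = 0.00904 / 0.02535 = 0.3566
β_P = Σ w_i β_i = 0.31×0.3108 + 0.22×1.3976 + 0.07×1.1775 + 0.30×1.7625 + 0.10×0.3566 = 1.0507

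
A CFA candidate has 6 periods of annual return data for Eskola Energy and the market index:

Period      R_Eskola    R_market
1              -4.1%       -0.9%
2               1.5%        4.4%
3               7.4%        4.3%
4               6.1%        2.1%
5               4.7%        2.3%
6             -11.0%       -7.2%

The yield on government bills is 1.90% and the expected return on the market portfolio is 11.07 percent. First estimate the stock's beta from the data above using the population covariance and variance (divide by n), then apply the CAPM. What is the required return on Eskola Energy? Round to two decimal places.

Mean R_i = (-4.1 + 1.5 + 7.4 + 6.1 + 4.7 − 11.0) / 6 = 0.7667%
Mean R_m = (-0.9 + 4.4 + 4.3 + 2.1 + 2.3 − 7.2) / 6 = 0.8333%
Σ(R_i − R̄_i)(R_m − R̄_m) = 141.0967  ⇒  Cov = 141.0967 / 6 = 23.5161
Σ(R_m − R̄_m)² = 96.0333  ⇒  Var(R_m) = 96.0333 / 6 = 16.0056
β = Cov / Var(R_m) = 23.5161 / 16.0056 = 1.4692
MRP = 11.07% − 1.90% = 9.17%
E(R) = R_f + β × MRP = 1.90% + 1.4692 × 9.17% = 15.37%

15.37%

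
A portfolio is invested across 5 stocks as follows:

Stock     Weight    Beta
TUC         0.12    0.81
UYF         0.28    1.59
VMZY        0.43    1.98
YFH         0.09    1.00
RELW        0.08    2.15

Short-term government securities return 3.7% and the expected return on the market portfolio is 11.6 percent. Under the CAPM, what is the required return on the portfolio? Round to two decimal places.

β_P = Σ w_i β_i = 0.12×0.81 + 0.28×1.59 + 0.43×1.98 + 0.09×1.00 + 0.08×2.15 = 1.6558
MRP = 11.6% − 3.7% = 7.90%
E(R_P) = R_f + β_P × MRP = 3.7% + 1.6558 × 7.9% = 16.78%

16.78%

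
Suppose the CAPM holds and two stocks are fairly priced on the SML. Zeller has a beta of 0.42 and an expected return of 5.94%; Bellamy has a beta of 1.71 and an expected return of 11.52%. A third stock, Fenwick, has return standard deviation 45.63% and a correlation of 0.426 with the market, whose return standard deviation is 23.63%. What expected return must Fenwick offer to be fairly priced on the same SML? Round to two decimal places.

MRP = (11.52% − 5.94%) / (1.71 − 0.42) = 4.3256%
R_f = 5.94% − 0.42 × 4.3256% = 4.1232%
β_Fenwick = ρ·σ_i/σ_m = 0.426 × 45.63 / 23.63 = 0.8226
E(R_Fenwick) = R_f + β × MRP = 4.1232% + 0.8226 × 4.3256% = 7.68%

7.68%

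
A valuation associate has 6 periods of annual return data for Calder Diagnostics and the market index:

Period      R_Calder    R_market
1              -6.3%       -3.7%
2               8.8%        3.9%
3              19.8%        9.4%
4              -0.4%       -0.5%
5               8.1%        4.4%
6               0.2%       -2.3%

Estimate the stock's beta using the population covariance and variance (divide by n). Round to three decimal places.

1.837

Mean R_i = (-6.3 + 8.8 + 19.8 − 0.4 + 8.1 + 0.2) / 6 = 5.0333%
Mean R_m = (-3.7 + 3.9 + 9.4 − 0.5 + 4.4 − 2.3) / 6 = 1.8667%
Σ(R_i − R̄_i)(R_m − R̄_m) = 222.7567  ⇒  Cov = 222.7567 / 6 = 37.1261
Σ(R_m − R̄_m)² = 121.2533  ⇒  Var(R_m) = 121.2533 / 6 = 20.2089
β = Cov / Var(R_m) = 37.1261 / 20.2089 = 1.8371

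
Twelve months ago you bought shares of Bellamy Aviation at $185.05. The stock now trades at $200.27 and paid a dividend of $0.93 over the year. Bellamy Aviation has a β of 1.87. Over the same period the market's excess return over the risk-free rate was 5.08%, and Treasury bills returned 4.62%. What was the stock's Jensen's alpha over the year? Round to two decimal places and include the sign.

-5.39%

Realised HPR = (P1 + D1 − P0) / P0 = (200.27 + 0.93 − 185.05) / 185.05 = 16.15 / 185.05 = 8.7274%
CAPM required = R_f + β·MRP = 4.62% + 1.87 × 5.08% = 14.1196%
α = realised − required = 8.7274% − 14.1196% = -5.39%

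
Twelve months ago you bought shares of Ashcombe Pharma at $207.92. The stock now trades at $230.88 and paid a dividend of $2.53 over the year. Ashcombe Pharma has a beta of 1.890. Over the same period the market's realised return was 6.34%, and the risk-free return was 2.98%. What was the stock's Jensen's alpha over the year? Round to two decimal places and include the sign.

+2.93%

Realised HPR = (P1 + D1 − P0) / P0 = (230.88 + 2.53 − 207.92) / 207.92 = 25.49 / 207.92 = 12.2595%
MRP = 6.34% − 2.98% = 3.36%
CAPM required = R_f + β·MRP = 2.98% + 1.890 × 3.36% = 9.33040%
α = realised − required = 12.2595% − 9.33040% = +2.93%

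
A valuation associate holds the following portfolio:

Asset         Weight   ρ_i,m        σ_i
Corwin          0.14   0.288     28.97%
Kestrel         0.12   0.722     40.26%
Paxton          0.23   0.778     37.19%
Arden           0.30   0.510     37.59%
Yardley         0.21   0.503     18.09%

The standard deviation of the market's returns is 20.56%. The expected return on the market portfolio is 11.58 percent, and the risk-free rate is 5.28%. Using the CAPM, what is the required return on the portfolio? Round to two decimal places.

11.09%

β_Corwin = 0.288 × 28.97% / 20.56% = 0.4058
β_Kestrel = 0.722 × 40.26% / 20.56% = 1.4138
β_Paxton = 0.778 × 37.19% / 20.56% = 1.4073
β_Arden = 0.510 × 37.59% / 20.56% = 0.9324
β_Yardley = 0.503 × 18.09% / 20.56% = 0.4426
β_P = Σ w_i β_i = 0.14×0.4058 + 0.12×1.4138 + 0.23×1.4073 + 0.30×0.9324 + 0.21×0.4426 = 0.9228
MRP = 11.58% − 5.28% = 6.30%
E(R_P) = R_f + β_P × MRP = 5.28% + 0.9228 × 6.30% = 11.09%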